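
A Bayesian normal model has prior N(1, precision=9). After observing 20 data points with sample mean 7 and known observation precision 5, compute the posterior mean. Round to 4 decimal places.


Posterior mean = (prior_precision * prior_mean + n * data_precision * data_mean) / (prior_precision + n * data_precision)
Numerator = 9*1 + 20*5*7 = 709
Denominator = 9 + 20*5 = 109
Posterior mean = 6.5046

6.5046


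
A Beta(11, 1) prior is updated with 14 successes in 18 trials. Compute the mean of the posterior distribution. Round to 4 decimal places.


After update: Beta(25, 5)
Mean = 25 / (25 + 5) = 25 / 30
= 0.8333

0.8333


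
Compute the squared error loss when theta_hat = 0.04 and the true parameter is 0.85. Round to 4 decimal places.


L = (theta_hat - theta_true)^2
= (0.04 - 0.85)^2
= -0.81^2 = 0.6561

0.6561


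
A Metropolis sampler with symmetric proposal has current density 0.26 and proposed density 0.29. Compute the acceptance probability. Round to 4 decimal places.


For symmetric proposals, acceptance = min(1, pi(x*)/pi(x))
= min(1, 0.29/0.26)
= min(1, 1.1154) = 1.0

1.0


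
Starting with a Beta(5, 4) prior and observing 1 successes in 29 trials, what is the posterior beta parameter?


Posterior beta = prior beta + failures
Failures = 29 - 1 = 28
beta_post = 4 + 28 = 32

32


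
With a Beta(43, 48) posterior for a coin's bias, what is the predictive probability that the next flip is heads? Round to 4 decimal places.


The predictive probability equals the posterior mean.
P(next = heads) = alpha / (alpha + beta)
= 43 / 91 = 0.4725

0.4725


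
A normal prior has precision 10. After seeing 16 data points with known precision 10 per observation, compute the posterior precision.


In the conjugate normal model, precisions add:
tau_posterior = tau_prior + n * tau_data
= 10 + 16*10 = 170

170


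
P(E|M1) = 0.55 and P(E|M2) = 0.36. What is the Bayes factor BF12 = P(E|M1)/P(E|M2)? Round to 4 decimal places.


Bayes factor BF12 = P(E|M1) / P(E|M2)
= 0.55 / 0.36
= 1.5278

1.5278


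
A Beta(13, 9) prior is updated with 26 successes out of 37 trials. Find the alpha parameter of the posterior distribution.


In the Beta-Binomial conjugate update:
alpha_post = alpha_prior + successes
= 13 + 26
= 39

39


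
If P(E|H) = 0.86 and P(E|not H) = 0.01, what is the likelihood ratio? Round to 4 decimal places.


Likelihood ratio = P(E|H) / P(E|not H)
= 0.86 / 0.01
= 86.0

86.0


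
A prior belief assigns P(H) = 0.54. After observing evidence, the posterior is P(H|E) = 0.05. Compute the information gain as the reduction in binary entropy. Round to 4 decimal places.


H(prior) = -0.54*log2(0.54) - 0.46*log2(0.46)
= 0.9954
H(post) = -0.05*log2(0.05) - 0.95*log2(0.95)
= 0.2864
IG = 0.9954 - 0.2864 = 0.709

0.709


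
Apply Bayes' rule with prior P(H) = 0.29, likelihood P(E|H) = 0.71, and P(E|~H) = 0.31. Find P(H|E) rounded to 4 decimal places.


Step 1: Compute marginal P(E) = P(E|H)P(H) + P(E|~H)P(~H)
= 0.71*0.29 + 0.31*0.71 = 0.426
Step 2: P(H|E) = P(E|H)P(H)/P(E) = 0.2059/0.426
= 0.4833

0.4833


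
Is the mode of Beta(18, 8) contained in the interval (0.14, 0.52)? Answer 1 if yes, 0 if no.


Mode = (a-1)/(a+b-2) = 17/24 = 0.7083
Interval: (0.14, 0.52)
Contains mode? 0

0


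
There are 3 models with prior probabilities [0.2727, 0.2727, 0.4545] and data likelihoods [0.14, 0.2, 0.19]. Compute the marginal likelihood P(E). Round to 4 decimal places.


P(E) = sum over models of P(M_i) * P(E|M_i)
= 0.2727*0.14 + 0.2727*0.2 + 0.4545*0.19
= 0.1791

0.1791


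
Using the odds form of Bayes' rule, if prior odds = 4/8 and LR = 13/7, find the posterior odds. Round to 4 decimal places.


Bayes' rule in odds form: posterior odds = prior odds * LR
= (4 * 13) / (8 * 7)
= 52/56 = 0.9286

0.9286


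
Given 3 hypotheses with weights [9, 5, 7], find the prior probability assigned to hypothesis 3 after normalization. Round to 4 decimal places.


To normalize, divide each weight by the sum of all weights.
Sum = 21
Prior(H3) = 7/21 = 0.3333

0.3333


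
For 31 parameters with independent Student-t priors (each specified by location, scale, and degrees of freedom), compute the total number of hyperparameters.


A Student-t prior has 3 hyperparameters per parameter.
Total = 31 * 3 = 93

93


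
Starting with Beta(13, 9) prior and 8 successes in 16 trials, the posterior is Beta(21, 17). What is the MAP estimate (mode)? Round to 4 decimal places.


The mode of Beta(a, b) when a > 1 and b > 1 is (a-1)/(a+b-2)
= (21 - 1) / (21 + 17 - 2)
= 20 / 36
= 0.5556

0.5556


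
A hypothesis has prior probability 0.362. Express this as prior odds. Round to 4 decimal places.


Odds = P(H) / P(not H) = 0.362 / 0.638
= 0.5674

0.5674


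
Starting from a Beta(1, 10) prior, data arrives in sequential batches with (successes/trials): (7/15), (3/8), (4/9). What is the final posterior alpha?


In sequential Bayesian updating, we sum all successes.
Total successes = 14
Final alpha = 1 + 14 = 15

15


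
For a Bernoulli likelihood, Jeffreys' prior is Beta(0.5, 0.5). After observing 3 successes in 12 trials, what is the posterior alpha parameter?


Jeffreys' prior for Bernoulli is Beta(0.5, 0.5).
Posterior is Beta(0.5 + k, 0.5 + n - k).
Posterior alpha = 0.5 + k = 0.5 + 3 = 3.5

3.5


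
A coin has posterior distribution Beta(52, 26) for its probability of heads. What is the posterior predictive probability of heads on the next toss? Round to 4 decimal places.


Posterior predictive = E[theta] = alpha/(alpha+beta)
= 52/78
= 0.6667

0.6667


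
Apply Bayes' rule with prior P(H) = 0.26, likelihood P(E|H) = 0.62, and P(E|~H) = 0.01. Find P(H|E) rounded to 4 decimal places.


Step 1: Compute marginal P(E) = P(E|H)P(H) + P(E|~H)P(~H)
= 0.62*0.26 + 0.01*0.74 = 0.1686
Step 2: P(H|E) = P(E|H)P(H)/P(E) = 0.1612/0.1686
= 0.9561

0.9561


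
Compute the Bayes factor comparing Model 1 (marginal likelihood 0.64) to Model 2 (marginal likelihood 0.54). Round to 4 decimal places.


BF12 = marginal likelihood of M1 / marginal likelihood of M2
= 0.64/0.54
= 1.1852

1.1852


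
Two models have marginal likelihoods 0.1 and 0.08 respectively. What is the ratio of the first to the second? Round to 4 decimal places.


Evidence ratio = 0.1 / 0.08
= 1.25

1.25


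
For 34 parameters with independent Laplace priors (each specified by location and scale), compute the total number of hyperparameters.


A Laplace prior has 2 hyperparameters per parameter.
Total = 34 * 2 = 68

68


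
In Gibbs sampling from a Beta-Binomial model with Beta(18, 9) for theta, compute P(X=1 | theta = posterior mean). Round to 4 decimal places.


Posterior mean = alpha/(alpha+beta) = 18/27 = 0.6667
P(X=1|theta=mean) = theta = 0.6667

0.6667


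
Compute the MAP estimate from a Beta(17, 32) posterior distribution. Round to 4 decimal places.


MAP = mode of Beta distribution
= (alpha - 1)/(alpha + beta - 2)
= (17-1)/(17+32-2)
= 16/47 = 0.3404

0.3404


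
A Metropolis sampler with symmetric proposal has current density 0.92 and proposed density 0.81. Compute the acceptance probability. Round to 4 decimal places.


For symmetric proposals, acceptance = min(1, pi(x*)/pi(x))
= min(1, 0.81/0.92)
= min(1, 0.8804) = 0.8804

0.8804


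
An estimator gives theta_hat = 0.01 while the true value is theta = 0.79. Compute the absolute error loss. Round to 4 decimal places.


The absolute error loss is |theta_hat - theta|
= |0.01 - 0.79|
= 0.78

0.78


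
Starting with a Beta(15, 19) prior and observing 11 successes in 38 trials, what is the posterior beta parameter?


Posterior beta = prior beta + failures
Failures = 38 - 11 = 27
beta_post = 19 + 27 = 46

46


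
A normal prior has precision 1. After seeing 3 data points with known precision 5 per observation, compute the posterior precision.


In the conjugate normal model, precisions add:
tau_posterior = tau_prior + n * tau_data
= 1 + 3*5 = 16

16


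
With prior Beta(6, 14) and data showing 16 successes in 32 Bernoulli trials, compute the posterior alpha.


Conjugate update: alpha_posterior = alpha_prior + k
= 6 + 16 = 22

22


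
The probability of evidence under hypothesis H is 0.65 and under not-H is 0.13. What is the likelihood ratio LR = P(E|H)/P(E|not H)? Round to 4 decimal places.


LR = 0.65 / 0.13
= 5.0

5.0


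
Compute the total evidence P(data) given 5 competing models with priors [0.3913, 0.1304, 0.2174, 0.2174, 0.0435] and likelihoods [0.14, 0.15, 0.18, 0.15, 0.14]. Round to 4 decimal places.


Marginal likelihood = sum P(model_i) * P(data|model_i)
Model 1: 0.3913 * 0.14 = 0.0548
Model 2: 0.1304 * 0.15 = 0.0196
Model 3: 0.2174 * 0.18 = 0.0391
Model 4: 0.2174 * 0.15 = 0.0326
Model 5: 0.0435 * 0.14 = 0.0061
Total = 0.1522

0.1522


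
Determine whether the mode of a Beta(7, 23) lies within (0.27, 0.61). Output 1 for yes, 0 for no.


First find the mode: (a-1)/(a+b-2) = 0.2143
Is 0.2143 in (0.27, 0.61)? 0

0


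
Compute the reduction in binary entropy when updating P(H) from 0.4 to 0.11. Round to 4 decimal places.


H_before = -p*log2(p) - (1-p)*log2(1-p) for p=0.4: 0.971
H_after for p=0.11: 0.4999
Reduction = 0.971 - 0.4999 = 0.471

0.471


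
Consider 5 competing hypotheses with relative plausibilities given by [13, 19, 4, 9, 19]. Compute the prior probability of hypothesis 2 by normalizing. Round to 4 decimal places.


Sum of weights = 13 + 19 + 4 + 9 + 19 = 64
Normalized prior for H2 = 19 / 64
= 0.2969

0.2969


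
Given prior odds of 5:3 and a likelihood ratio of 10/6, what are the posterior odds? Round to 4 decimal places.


Posterior odds = prior odds * LR
Prior odds = 5/3 = 1.6667
LR = 10/6 = 1.6667
Posterior odds = 1.6667 * 1.6667 = 2.7778

2.7778


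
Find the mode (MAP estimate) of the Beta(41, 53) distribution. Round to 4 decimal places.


For Beta(a,b) with a,b > 1:
Mode = (a-1)/(a+b-2) = (41-1)/(94-2)
= 40/92 = 0.4348

0.4348


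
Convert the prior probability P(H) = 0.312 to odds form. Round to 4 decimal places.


P(not H) = 1 - 0.312 = 0.688
Odds = 0.312 / 0.688 = 0.4535

0.4535


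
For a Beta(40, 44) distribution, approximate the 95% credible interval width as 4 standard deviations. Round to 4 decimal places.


Variance of Beta(a,b) = ab / ((a+b)^2 * (a+b+1))
= 40*44 / ((84)^2 * 85)
= 0.0029
SD = sqrt(0.0029) = 0.0542
Width = 4 * SD = 0.2167

0.2167


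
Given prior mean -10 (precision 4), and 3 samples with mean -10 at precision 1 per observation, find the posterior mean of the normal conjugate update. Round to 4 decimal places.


The posterior mean is a precision-weighted average of prior and data.
Post. prec. = 4 + 3 = 7
Post. mean = (-40 + -30)/7 = -70/7 = -10.0

-10.0


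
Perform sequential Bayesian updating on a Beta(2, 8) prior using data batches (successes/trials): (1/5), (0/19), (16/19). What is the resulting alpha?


Accumulate successes: 17
Posterior alpha = prior alpha + sum of successes
= 2 + 17 = 19

19


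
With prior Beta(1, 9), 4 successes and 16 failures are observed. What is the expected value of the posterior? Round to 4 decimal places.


Posterior = Beta(5, 25)
E[theta] = alpha/(alpha+beta)
= 5/30 = 0.1667

0.1667


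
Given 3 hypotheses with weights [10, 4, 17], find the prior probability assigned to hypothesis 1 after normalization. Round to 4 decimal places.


To normalize, divide each weight by the sum of all weights.
Sum = 31
Prior(H1) = 10/31 = 0.3226

0.3226


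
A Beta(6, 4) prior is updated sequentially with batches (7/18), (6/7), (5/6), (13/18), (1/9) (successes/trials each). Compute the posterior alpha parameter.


Sequential conjugate updating is equivalent to a single batch update.
Total successes across all batches = 32
alpha_posterior = alpha_prior + total_successes = 6 + 32
= 38

38


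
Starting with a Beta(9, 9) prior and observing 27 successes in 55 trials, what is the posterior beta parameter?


Posterior beta = prior beta + failures
Failures = 55 - 27 = 28
beta_post = 9 + 28 = 37

37


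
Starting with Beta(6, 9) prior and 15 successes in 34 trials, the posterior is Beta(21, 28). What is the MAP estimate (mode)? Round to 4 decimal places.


The mode of Beta(a, b) when a > 1 and b > 1 is (a-1)/(a+b-2)
= (21 - 1) / (21 + 28 - 2)
= 20 / 47
= 0.4255

0.4255


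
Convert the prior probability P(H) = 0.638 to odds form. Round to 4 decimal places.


P(not H) = 1 - 0.638 = 0.362
Odds = 0.638 / 0.362 = 1.7624

1.7624


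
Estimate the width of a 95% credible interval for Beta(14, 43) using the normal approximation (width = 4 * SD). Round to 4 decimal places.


For Beta(a,b): Var = ab/((a+b)^2(a+b+1))
Var = 0.0032, SD = 0.0565
Approximate 95% CI width = 4 * 0.0565 = 0.2261

0.2261


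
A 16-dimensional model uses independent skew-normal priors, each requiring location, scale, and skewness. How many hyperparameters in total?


Per parameter: 3 (location, scale, and skewness).
Total = 16 * 3 = 48

48


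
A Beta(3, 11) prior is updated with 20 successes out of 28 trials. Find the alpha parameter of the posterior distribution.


In the Beta-Binomial conjugate update:
alpha_post = alpha_prior + successes
= 3 + 20
= 23

23


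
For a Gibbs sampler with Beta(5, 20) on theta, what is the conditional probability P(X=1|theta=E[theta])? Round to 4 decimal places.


E[theta] = 5/(5+20) = 0.2
P(X=1|theta) = theta = 0.2

0.2


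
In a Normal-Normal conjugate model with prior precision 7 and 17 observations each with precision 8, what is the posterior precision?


Posterior precision = prior precision + n * observation precision
= 7 + 17 * 8
= 7 + 136 = 143

143


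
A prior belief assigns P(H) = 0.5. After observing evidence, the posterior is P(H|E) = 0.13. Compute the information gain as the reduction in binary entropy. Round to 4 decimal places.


H(prior) = -0.5*log2(0.5) - 0.5*log2(0.5)
= 1.0
H(post) = -0.13*log2(0.13) - 0.87*log2(0.87)
= 0.5574
IG = 1.0 - 0.5574 = 0.4426

0.4426


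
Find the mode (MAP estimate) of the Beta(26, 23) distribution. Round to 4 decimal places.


For Beta(a,b) with a,b > 1:
Mode = (a-1)/(a+b-2) = (26-1)/(49-2)
= 25/47 = 0.5319

0.5319


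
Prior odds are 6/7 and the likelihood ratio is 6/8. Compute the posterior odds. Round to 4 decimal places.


Posterior odds = prior odds * likelihood ratio
= (6/7) * (6/8)
= 36 / 56
= 0.6429

0.6429


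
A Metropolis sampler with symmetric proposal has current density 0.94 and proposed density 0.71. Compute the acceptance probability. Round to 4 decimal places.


For symmetric proposals, acceptance = min(1, pi(x*)/pi(x))
= min(1, 0.71/0.94)
= min(1, 0.7553) = 0.7553

0.7553


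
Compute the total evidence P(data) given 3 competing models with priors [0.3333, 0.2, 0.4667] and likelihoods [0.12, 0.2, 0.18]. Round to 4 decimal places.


Marginal likelihood = sum P(model_i) * P(data|model_i)
Model 1: 0.3333 * 0.12 = 0.04
Model 2: 0.2 * 0.2 = 0.04
Model 3: 0.4667 * 0.18 = 0.084
Total = 0.164

0.164


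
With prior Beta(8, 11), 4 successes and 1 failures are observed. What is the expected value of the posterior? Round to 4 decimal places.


Posterior = Beta(12, 12)
E[theta] = alpha/(alpha+beta)
= 12/24 = 0.5

0.5


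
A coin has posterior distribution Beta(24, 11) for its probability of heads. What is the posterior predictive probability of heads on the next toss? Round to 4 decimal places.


Posterior predictive = E[theta] = alpha/(alpha+beta)
= 24/35
= 0.6857

0.6857


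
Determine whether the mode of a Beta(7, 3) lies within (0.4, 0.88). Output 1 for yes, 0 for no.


First find the mode: (a-1)/(a+b-2) = 0.75
Is 0.75 in (0.4, 0.88)? 1

1


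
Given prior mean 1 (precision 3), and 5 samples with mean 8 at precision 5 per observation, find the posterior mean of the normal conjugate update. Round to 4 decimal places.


The posterior mean is a precision-weighted average of prior and data.
Post. prec. = 3 + 25 = 28
Post. mean = (3 + 200)/28 = 203/28 = 7.25

7.25


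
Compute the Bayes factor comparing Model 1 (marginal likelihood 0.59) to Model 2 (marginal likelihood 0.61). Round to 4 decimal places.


BF12 = marginal likelihood of M1 / marginal likelihood of M2
= 0.59/0.61
= 0.9672

0.9672


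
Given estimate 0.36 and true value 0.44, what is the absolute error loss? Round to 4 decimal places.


Absolute error = |estimate - true|
= |-0.08| = 0.08

0.08


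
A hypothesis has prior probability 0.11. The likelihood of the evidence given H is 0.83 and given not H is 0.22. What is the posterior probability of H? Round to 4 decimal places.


Using Bayes' theorem:
P(E) = 0.11 * 0.83 + 0.89 * 0.22
P(E) = 0.2871
P(H|E) = (0.11 * 0.83) / 0.2871 = 0.318

0.318


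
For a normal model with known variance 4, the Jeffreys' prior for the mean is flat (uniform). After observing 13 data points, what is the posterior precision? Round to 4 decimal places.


Jeffreys' prior for normal mean (known variance) is flat.
Prior precision = 0.
Posterior precision = prior_prec + n/sigma^2 = 0 + 13/4
= 3.25

3.25


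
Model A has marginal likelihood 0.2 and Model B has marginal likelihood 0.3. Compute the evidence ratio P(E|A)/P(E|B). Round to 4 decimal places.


Evidence ratio = P(E|A) / P(E|B)
= 0.2 / 0.3
= 0.6667

0.6667


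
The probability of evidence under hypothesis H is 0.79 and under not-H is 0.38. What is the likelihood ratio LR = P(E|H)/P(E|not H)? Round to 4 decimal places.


LR = 0.79 / 0.38
= 2.0789

2.0789


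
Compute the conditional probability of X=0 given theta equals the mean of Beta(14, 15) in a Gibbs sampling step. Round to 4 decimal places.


Mean of Beta(14, 15) = 0.4828
P(X=0 | theta=0.4828) = 0.5172

0.5172


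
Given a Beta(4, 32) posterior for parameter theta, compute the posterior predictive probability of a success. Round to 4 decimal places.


For a Beta-Bernoulli model, the predictive probability is the mean:
P(success) = 4/(4+32) = 4/36 = 0.1111

0.1111


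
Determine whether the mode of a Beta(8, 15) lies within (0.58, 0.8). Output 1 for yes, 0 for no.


First find the mode: (a-1)/(a+b-2) = 0.3333
Is 0.3333 in (0.58, 0.8)? 0

0


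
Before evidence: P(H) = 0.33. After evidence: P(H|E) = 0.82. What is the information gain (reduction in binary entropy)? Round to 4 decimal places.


Prior entropy = 0.9149
Posterior entropy = 0.6801
Information gain = 0.9149 - 0.6801 = 0.2348

0.2348


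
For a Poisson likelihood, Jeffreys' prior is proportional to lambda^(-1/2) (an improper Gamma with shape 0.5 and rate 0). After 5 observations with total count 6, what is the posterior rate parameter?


Jeffreys' prior for Poisson is proportional to lambda^(-1/2).
Posterior is Gamma(0.5 + S, 0 + n) = Gamma(0.5 + 6, 5).
Posterior rate = 0 + n = 5

5.0


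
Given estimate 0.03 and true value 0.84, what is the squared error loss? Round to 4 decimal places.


Squared error = (estimate - true)^2
Difference = -0.81
Loss = -0.81^2 = 0.6561

0.6561


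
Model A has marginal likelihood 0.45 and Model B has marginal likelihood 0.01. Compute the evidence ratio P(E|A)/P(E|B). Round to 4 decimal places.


Evidence ratio = P(E|A) / P(E|B)
= 0.45 / 0.01
= 45.0

45.0


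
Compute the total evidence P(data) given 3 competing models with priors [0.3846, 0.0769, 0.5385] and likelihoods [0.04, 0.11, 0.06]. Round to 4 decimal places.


Marginal likelihood = sum P(model_i) * P(data|model_i)
Model 1: 0.3846 * 0.04 = 0.0154
Model 2: 0.0769 * 0.11 = 0.0085
Model 3: 0.5385 * 0.06 = 0.0323
Total = 0.0562

0.0562


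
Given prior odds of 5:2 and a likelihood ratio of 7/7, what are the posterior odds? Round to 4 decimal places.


Posterior odds = prior odds * LR
Prior odds = 5/2 = 2.5
LR = 7/7 = 1.0
Posterior odds = 2.5 * 1.0 = 2.5

2.5


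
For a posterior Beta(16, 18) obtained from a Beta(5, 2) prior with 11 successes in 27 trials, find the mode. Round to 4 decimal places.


Mode = (alpha - 1) / (alpha + beta - 2)
= 15 / 32
= 0.4688

0.4688


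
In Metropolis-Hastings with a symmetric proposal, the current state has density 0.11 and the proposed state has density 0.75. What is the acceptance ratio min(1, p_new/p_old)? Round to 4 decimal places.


Ratio = p_new / p_old = 0.75 / 0.11 = 6.8182
Acceptance = min(1, 6.8182) = 1.0

1.0


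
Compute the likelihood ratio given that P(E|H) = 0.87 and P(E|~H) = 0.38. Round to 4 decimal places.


LR = P(E|H) / P(E|~H)
= 0.87 / 0.38 = 2.2895

2.2895


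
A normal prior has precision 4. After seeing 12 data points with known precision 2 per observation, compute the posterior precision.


In the conjugate normal model, precisions add:
tau_posterior = tau_prior + n * tau_data
= 4 + 12*2 = 28

28


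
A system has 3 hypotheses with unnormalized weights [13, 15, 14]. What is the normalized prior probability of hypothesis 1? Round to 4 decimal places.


The normalized prior is the weight divided by the total.
Total weight = 42
P(H1) = 13 / 42 = 0.3095

0.3095


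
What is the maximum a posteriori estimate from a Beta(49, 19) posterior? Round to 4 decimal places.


The MAP estimate equals the mode of the distribution.
Mode of Beta(a,b) = (a-1)/(a+b-2)
= 48/66
= 0.7273

0.7273


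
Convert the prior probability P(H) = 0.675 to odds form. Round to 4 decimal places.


P(not H) = 1 - 0.675 = 0.325
Odds = 0.675 / 0.325 = 2.0769

2.0769


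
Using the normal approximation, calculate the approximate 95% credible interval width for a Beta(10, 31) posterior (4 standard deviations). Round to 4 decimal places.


Var(Beta) = 10*31/(41^2 * 42) = 0.0044
SD = 0.0663
Width ~ 4*SD = 0.2651

0.2651


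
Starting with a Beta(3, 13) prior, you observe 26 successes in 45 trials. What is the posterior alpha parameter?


For a Beta-Binomial conjugate model:
Posterior alpha = prior alpha + number of successes
= 3 + 26 = 29

29


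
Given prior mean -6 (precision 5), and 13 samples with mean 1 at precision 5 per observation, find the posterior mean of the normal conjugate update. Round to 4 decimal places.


The posterior mean is a precision-weighted average of prior and data.
Post. prec. = 5 + 65 = 70
Post. mean = (-30 + 65)/70 = 35/70 = 0.5

0.5


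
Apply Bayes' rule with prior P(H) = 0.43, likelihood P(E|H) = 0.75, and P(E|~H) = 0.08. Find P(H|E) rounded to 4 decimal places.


Step 1: Compute marginal P(E) = P(E|H)P(H) + P(E|~H)P(~H)
= 0.75*0.43 + 0.08*0.57 = 0.3681
Step 2: P(H|E) = P(E|H)P(H)/P(E) = 0.3225/0.3681
= 0.8761

0.8761


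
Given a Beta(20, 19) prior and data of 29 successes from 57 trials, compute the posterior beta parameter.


Number of failures = 57 - 29 = 28
Posterior beta = 19 + 28 = 47

47


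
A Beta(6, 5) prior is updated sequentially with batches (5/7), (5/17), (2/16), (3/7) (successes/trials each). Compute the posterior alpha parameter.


Sequential conjugate updating is equivalent to a single batch update.
Total successes across all batches = 15
alpha_posterior = alpha_prior + total_successes = 6 + 15
= 21

21


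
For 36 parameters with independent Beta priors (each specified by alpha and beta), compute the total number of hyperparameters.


A Beta prior has 2 hyperparameters per parameter.
Total = 36 * 2 = 72

72


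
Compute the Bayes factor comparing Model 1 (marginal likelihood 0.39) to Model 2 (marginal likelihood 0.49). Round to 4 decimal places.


BF12 = marginal likelihood of M1 / marginal likelihood of M2
= 0.39/0.49
= 0.7959

0.7959


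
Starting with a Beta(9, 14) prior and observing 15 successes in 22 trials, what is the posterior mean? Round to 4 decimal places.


Posterior parameters: alpha = 9 + 15 = 24
beta = 14 + 7 = 21
Posterior mean = alpha / (alpha + beta) = 24 / 45
= 0.5333

0.5333


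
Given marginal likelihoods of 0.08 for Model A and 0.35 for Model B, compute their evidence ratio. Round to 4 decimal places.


Ratio = ML(A) / ML(B) = 0.08/0.35
= 0.2286

0.2286


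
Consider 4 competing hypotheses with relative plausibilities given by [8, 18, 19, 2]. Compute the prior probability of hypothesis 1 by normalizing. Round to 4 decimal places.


Sum of weights = 8 + 18 + 19 + 2 = 47
Normalized prior for H1 = 8 / 47
= 0.1702

0.1702


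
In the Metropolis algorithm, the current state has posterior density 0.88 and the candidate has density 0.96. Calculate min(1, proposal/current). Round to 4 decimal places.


Ratio = 0.96/0.88 = 1.0909
Acceptance probability = min(1, 1.0909)
= 1.0

1.0


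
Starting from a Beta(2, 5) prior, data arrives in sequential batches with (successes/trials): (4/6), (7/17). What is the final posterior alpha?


In sequential Bayesian updating, we sum all successes.
Total successes = 11
Final alpha = 2 + 11 = 13

13


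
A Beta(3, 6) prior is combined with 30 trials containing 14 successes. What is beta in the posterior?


In conjugate updating:
beta_posterior = beta_prior + (n - k)
= 6 + (30 - 14)
= 6 + 16 = 22

22


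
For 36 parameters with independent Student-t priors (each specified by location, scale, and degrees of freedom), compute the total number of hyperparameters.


A Student-t prior has 3 hyperparameters per parameter.
Total = 36 * 3 = 108

108


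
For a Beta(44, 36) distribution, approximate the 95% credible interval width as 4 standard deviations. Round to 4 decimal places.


Variance of Beta(a,b) = ab / ((a+b)^2 * (a+b+1))
= 44*36 / ((80)^2 * 81)
= 0.0031
SD = sqrt(0.0031) = 0.0553
Width = 4 * SD = 0.2211

0.2211


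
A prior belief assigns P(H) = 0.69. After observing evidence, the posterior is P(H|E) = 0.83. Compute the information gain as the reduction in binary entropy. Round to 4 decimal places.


H(prior) = -0.69*log2(0.69) - 0.31*log2(0.31)
= 0.8932
H(post) = -0.83*log2(0.83) - 0.17*log2(0.17)
= 0.6577
IG = 0.8932 - 0.6577 = 0.2355

0.2355


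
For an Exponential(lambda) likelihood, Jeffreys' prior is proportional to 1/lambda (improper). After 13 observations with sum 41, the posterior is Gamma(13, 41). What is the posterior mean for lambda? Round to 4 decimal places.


Posterior = Gamma(n, sum_x) = Gamma(13, 41)
Posterior mean = shape/rate = 13/41
= 0.3171

0.3171


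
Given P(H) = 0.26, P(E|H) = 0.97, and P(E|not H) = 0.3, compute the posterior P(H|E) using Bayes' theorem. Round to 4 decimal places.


By Bayes' theorem: P(H|E) = P(E|H)*P(H) / P(E)
P(E) = P(E|H)*P(H) + P(E|not H)*P(not H)
P(E) = 0.97*0.26 + 0.3*0.74 = 0.4742
P(H|E) = 0.97*0.26 / 0.4742 = 0.5318

0.5318


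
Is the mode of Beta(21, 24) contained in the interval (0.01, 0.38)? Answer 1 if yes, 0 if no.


Mode = (a-1)/(a+b-2) = 20/43 = 0.4651
Interval: (0.01, 0.38)
Contains mode? 0

0


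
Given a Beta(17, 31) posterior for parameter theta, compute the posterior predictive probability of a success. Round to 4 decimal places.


For a Beta-Bernoulli model, the predictive probability is the mean:
P(success) = 17/(17+31) = 17/48 = 0.3542

0.3542


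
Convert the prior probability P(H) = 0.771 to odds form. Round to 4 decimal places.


P(not H) = 1 - 0.771 = 0.229
Odds = 0.771 / 0.229 = 3.3668

3.3668


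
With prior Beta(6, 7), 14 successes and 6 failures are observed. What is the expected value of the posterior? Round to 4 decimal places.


Posterior = Beta(20, 13)
E[theta] = alpha/(alpha+beta)
= 20/33 = 0.6061

0.6061


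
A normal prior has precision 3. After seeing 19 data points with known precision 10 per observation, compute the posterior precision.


In the conjugate normal model, precisions add:
tau_posterior = tau_prior + n * tau_data
= 3 + 19*10 = 193

193


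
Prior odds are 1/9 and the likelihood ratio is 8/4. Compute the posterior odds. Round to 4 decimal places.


Posterior odds = prior odds * likelihood ratio
= (1/9) * (8/4)
= 8 / 36
= 0.2222

0.2222


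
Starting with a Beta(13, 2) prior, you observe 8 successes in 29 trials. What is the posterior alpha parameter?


For a Beta-Binomial conjugate model:
Posterior alpha = prior alpha + number of successes
= 13 + 8 = 21

21


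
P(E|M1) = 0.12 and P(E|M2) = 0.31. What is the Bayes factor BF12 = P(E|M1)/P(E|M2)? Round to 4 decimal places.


Bayes factor BF12 = P(E|M1) / P(E|M2)
= 0.12 / 0.31
= 0.3871

0.3871


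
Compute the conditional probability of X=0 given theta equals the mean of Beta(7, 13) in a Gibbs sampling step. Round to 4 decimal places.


Mean of Beta(7, 13) = 0.35
P(X=0 | theta=0.35) = 0.65

0.65


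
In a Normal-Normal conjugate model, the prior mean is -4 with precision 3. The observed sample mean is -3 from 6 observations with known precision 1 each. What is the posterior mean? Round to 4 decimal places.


Posterior precision = tau0 + n*tau = 3 + 6*1 = 9
Posterior mean = (tau0*mu0 + n*tau*xbar) / posterior_precision
= (3*-4 + 6*1*-3) / 9
= -30 / 9 = -3.3333

-3.3333


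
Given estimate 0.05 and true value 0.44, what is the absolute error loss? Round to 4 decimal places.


Absolute error = |estimate - true|
= |-0.39| = 0.39

0.39


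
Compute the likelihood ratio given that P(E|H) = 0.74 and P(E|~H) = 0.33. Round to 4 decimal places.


LR = P(E|H) / P(E|~H)
= 0.74 / 0.33 = 2.2424

2.2424


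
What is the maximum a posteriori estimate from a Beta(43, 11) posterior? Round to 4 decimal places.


The MAP estimate equals the mode of the distribution.
Mode of Beta(a,b) = (a-1)/(a+b-2)
= 42/52
= 0.8077

0.8077


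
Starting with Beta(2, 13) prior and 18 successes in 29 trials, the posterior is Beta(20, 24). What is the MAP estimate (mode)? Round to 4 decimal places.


The mode of Beta(a, b) when a > 1 and b > 1 is (a-1)/(a+b-2)
= (20 - 1) / (20 + 24 - 2)
= 19 / 42
= 0.4524

0.4524


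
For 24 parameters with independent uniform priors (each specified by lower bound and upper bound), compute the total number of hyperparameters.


A uniform prior has 2 hyperparameters per parameter.
Total = 24 * 2 = 48

48


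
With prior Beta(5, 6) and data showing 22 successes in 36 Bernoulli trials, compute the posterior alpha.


Conjugate update: alpha_posterior = alpha_prior + k
= 5 + 22 = 27

27


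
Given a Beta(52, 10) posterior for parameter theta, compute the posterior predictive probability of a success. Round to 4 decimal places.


For a Beta-Bernoulli model, the predictive probability is the mean:
P(success) = 52/(52+10) = 52/62 = 0.8387

0.8387


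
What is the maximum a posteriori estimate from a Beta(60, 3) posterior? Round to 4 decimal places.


The MAP estimate equals the mode of the distribution.
Mode of Beta(a,b) = (a-1)/(a+b-2)
= 59/61
= 0.9672

0.9672


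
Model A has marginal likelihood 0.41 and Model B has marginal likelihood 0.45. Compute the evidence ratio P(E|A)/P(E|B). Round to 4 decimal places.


Evidence ratio = P(E|A) / P(E|B)
= 0.41 / 0.45
= 0.9111

0.9111


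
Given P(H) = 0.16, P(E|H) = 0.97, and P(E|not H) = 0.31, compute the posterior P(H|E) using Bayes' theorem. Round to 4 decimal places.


By Bayes' theorem: P(H|E) = P(E|H)*P(H) / P(E)
P(E) = P(E|H)*P(H) + P(E|not H)*P(not H)
P(E) = 0.97*0.16 + 0.31*0.84 = 0.4156
P(H|E) = 0.97*0.16 / 0.4156 = 0.3734

0.3734


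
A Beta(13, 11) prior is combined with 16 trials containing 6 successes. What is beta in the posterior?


In conjugate updating:
beta_posterior = beta_prior + (n - k)
= 11 + (16 - 6)
= 11 + 10 = 21

21


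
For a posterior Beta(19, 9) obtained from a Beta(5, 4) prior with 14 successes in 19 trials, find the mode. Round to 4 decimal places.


Mode = (alpha - 1) / (alpha + beta - 2)
= 18 / 26
= 0.6923

0.6923


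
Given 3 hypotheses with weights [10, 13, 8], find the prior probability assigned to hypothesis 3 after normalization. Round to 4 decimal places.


To normalize, divide each weight by the sum of all weights.
Sum = 31
Prior(H3) = 8/31 = 0.2581

0.2581


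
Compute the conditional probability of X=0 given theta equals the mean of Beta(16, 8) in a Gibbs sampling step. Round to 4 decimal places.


Mean of Beta(16, 8) = 0.6667
P(X=0 | theta=0.6667) = 0.3333

0.3333


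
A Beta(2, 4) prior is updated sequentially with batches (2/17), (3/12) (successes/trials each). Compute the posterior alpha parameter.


Sequential conjugate updating is equivalent to a single batch update.
Total successes across all batches = 5
alpha_posterior = alpha_prior + total_successes = 2 + 5
= 7

7


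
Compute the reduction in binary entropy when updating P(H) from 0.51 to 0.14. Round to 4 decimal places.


H_before = -p*log2(p) - (1-p)*log2(1-p) for p=0.51: 0.9997
H_after for p=0.14: 0.5842
Reduction = 0.9997 - 0.5842 = 0.4155

0.4155


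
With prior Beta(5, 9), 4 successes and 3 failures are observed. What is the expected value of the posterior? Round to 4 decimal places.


Posterior = Beta(9, 12)
E[theta] = alpha/(alpha+beta)
= 9/21 = 0.4286

0.4286


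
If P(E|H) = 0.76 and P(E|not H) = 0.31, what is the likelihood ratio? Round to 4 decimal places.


Likelihood ratio = P(E|H) / P(E|not H)
= 0.76 / 0.31
= 2.4516

2.4516


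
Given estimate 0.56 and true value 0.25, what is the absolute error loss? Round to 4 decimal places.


Absolute error = |estimate - true|
= |0.31| = 0.31

0.31


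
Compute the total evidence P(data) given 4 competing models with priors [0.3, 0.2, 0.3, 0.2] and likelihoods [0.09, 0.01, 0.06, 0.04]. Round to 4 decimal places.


Marginal likelihood = sum P(model_i) * P(data|model_i)
Model 1: 0.3 * 0.09 = 0.027
Model 2: 0.2 * 0.01 = 0.002
Model 3: 0.3 * 0.06 = 0.018
Model 4: 0.2 * 0.04 = 0.008
Total = 0.055

0.055


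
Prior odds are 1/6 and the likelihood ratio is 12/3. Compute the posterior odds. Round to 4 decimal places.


Posterior odds = prior odds * likelihood ratio
= (1/6) * (12/3)
= 12 / 18
= 0.6667

0.6667


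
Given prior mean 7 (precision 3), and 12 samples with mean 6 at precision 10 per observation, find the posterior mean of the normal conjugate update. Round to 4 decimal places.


The posterior mean is a precision-weighted average of prior and data.
Post. prec. = 3 + 120 = 123
Post. mean = (21 + 720)/123 = 741/123 = 6.0244

6.0244


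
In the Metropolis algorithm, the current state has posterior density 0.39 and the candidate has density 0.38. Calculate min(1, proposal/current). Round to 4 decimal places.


Ratio = 0.38/0.39 = 0.9744
Acceptance probability = min(1, 0.9744)
= 0.9744

0.9744


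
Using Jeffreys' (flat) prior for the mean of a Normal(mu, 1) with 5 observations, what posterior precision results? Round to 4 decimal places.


Flat prior means prior precision is 0.
Posterior precision = n / sigma^2 = 5/1 = 5.0

5.0


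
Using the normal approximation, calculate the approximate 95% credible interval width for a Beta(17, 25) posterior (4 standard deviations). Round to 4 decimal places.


Var(Beta) = 17*25/(42^2 * 43) = 0.0056
SD = 0.0749
Width ~ 4*SD = 0.2994

0.2994


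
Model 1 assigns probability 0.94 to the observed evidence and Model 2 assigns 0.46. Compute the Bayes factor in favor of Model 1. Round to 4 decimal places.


BF = P(data|M1) / P(data|M2)
= 0.94 / 0.46 = 2.0435

2.0435


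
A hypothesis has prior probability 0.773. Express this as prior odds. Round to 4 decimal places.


Odds = P(H) / P(not H) = 0.773 / 0.227
= 3.4053

3.4053


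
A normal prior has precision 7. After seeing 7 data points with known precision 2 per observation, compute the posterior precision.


In the conjugate normal model, precisions add:
tau_posterior = tau_prior + n * tau_data
= 7 + 7*2 = 21

21


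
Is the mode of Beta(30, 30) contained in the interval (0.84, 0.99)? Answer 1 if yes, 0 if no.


Mode = (a-1)/(a+b-2) = 29/58 = 0.5
Interval: (0.84, 0.99)
Contains mode? 0

0


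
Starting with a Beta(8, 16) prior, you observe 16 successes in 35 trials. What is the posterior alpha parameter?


For a Beta-Binomial conjugate model:
Posterior alpha = prior alpha + number of successes
= 8 + 16 = 24

24


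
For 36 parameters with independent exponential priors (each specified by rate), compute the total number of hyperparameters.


A exponential prior has 1 hyperparameter per parameter.
Total = 36 * 1 = 36

36


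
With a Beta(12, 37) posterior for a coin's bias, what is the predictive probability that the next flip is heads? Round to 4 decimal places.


The predictive probability equals the posterior mean.
P(next = heads) = alpha / (alpha + beta)
= 12 / 49 = 0.2449

0.2449


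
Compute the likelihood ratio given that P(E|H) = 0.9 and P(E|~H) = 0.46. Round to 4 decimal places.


LR = P(E|H) / P(E|~H)
= 0.9 / 0.46 = 1.9565

1.9565


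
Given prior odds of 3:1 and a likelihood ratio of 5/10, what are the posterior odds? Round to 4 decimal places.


Posterior odds = prior odds * LR
Prior odds = 3/1 = 3.0
LR = 5/10 = 0.5
Posterior odds = 3.0 * 0.5 = 1.5

1.5


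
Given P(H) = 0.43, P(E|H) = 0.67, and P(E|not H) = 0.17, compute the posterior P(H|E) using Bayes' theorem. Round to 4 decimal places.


By Bayes' theorem: P(H|E) = P(E|H)*P(H) / P(E)
P(E) = P(E|H)*P(H) + P(E|not H)*P(not H)
P(E) = 0.67*0.43 + 0.17*0.57 = 0.385
P(H|E) = 0.67*0.43 / 0.385 = 0.7483

0.7483


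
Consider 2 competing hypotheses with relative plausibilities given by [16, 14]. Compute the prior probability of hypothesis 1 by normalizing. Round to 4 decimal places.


Sum of weights = 16 + 14 = 30
Normalized prior for H1 = 16 / 30
= 0.5333

0.5333


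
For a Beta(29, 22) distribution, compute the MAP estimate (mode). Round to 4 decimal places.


MAP = mode = (a-1)/(a+b-2)
= (29-1)/(29+22-2)
= 28/49 = 0.5714

0.5714


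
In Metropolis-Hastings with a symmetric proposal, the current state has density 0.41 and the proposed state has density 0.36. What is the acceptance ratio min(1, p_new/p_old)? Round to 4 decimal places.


Ratio = p_new / p_old = 0.36 / 0.41 = 0.878
Acceptance = min(1, 0.878) = 0.878

0.878


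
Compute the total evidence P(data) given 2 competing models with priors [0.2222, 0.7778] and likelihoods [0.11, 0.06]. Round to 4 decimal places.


Marginal likelihood = sum P(model_i) * P(data|model_i)
Model 1: 0.2222 * 0.11 = 0.0244
Model 2: 0.7778 * 0.06 = 0.0467
Total = 0.0711

0.0711


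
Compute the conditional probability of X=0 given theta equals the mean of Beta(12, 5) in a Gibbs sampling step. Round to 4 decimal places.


Mean of Beta(12, 5) = 0.7059
P(X=0 | theta=0.7059) = 0.2941

0.2941


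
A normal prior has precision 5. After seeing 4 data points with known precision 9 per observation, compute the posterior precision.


In the conjugate normal model, precisions add:
tau_posterior = tau_prior + n * tau_data
= 5 + 4*9 = 41

41


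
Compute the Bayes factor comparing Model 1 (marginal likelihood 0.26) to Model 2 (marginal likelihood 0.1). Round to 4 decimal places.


BF12 = marginal likelihood of M1 / marginal likelihood of M2
= 0.26/0.1
= 2.6

2.6


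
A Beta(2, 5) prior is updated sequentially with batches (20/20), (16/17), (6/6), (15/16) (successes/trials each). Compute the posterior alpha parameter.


Sequential conjugate updating is equivalent to a single batch update.
Total successes across all batches = 57
alpha_posterior = alpha_prior + total_successes = 2 + 57
= 59

59


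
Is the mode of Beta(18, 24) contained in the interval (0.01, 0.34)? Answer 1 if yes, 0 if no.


Mode = (a-1)/(a+b-2) = 17/40 = 0.425
Interval: (0.01, 0.34)
Contains mode? 0

0


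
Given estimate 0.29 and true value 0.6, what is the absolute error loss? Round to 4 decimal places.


Absolute error = |estimate - true|
= |-0.31| = 0.31

0.31


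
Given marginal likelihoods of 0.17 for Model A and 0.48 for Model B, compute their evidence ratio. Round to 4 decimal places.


Ratio = ML(A) / ML(B) = 0.17/0.48
= 0.3542

0.3542
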